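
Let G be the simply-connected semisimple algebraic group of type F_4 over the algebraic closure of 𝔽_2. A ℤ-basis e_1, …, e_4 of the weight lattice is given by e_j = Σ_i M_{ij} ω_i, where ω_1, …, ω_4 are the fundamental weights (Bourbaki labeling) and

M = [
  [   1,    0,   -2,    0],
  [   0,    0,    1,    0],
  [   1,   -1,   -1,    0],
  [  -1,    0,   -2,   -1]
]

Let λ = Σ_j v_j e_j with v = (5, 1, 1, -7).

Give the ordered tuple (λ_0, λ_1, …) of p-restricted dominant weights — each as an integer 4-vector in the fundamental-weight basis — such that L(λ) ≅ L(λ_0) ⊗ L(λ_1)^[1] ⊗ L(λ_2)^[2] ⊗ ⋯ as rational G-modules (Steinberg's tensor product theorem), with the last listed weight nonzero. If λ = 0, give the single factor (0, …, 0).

ω-coordinates c = M·v, v = (5, 1, 1, -7):
  c_1 = (1)·(5) + (0)·(1) + (-2)·(1) + (0)·(-7) = 3
  c_2 = (0)·(5) + (0)·(1) + (1)·(1) + (0)·(-7) = 1
  c_3 = (1)·(5) + (-1)·(1) + (-1)·(1) + (0)·(-7) = 3
  c_4 = (-1)·(5) + (0)·(1) + (-2)·(1) + (-1)·(-7) = 0
Writing each c_i in base p = 2:
  c_1 = 3 = 1·2^0 + 1·2^1
  c_2 = 1 = 1·2^0
  c_3 = 3 = 1·2^0 + 1·2^1
  c_4 = 0
λ_0 = (1, 1, 1, 0)
λ_1 = (1, 0, 1, 0)

((1, 1, 1, 0), (1, 0, 1, 0))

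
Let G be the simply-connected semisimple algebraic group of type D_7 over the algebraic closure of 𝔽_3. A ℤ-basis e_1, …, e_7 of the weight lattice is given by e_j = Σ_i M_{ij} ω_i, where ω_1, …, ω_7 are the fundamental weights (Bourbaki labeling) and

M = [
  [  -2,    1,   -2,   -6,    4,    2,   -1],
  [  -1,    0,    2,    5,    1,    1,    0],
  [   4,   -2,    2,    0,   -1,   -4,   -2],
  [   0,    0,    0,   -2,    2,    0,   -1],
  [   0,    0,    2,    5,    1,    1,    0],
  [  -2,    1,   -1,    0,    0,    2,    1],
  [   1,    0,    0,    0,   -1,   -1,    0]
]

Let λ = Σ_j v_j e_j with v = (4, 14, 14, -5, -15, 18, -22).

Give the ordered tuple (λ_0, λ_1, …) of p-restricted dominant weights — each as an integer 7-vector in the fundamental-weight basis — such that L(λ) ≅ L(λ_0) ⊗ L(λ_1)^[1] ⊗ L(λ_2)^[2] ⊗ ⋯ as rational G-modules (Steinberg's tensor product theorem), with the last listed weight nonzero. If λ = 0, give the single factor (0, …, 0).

((0, 2, 0, 2, 0, 0, 1), (2, 0, 1, 0, 2, 2, 0))

Compute c_i = Σ_j M_{ij} v_j with v = (4, 14, 14, -5, -15, 18, -22):
  c_1 = -2*4 + 1*14 + -2*14 + -6*-5 + 4*-15 + 2*18 + -1*-22 = 6
  c_2 = -1*4 + 0*14 + 2*14 + 5*-5 + 1*-15 + 1*18 + 0*-22 = 2
  c_3 = 4*4 + -2*14 + 2*14 + 0*-5 + -1*-15 + -4*18 + -2*-22 = 3
  c_4 = 0*4 + 0*14 + 0*14 + -2*-5 + 2*-15 + 0*18 + -1*-22 = 2
  c_5 = 0*4 + 0*14 + 2*14 + 5*-5 + 1*-15 + 1*18 + 0*-22 = 6
  c_6 = -2*4 + 1*14 + -1*14 + 0*-5 + 0*-15 + 2*18 + 1*-22 = 6
  c_7 = 1*4 + 0*14 + 0*14 + 0*-5 + -1*-15 + -1*18 + 0*-22 = 1
Writing each c_i in base p = 3:
  c_1 = 6 = 0·3^0 + 2·3^1
  c_2 = 2 = 2·3^0
  c_3 = 3 = 0·3^0 + 1·3^1
  c_4 = 2 = 2·3^0
  c_5 = 6 = 0·3^0 + 2·3^1
  c_6 = 6 = 0·3^0 + 2·3^1
  c_7 = 1 = 1·3^0
p-restricted factor λ_0 = (0, 2, 0, 2, 0, 0, 1)
p-restricted factor λ_1 = (2, 0, 1, 0, 2, 2, 0)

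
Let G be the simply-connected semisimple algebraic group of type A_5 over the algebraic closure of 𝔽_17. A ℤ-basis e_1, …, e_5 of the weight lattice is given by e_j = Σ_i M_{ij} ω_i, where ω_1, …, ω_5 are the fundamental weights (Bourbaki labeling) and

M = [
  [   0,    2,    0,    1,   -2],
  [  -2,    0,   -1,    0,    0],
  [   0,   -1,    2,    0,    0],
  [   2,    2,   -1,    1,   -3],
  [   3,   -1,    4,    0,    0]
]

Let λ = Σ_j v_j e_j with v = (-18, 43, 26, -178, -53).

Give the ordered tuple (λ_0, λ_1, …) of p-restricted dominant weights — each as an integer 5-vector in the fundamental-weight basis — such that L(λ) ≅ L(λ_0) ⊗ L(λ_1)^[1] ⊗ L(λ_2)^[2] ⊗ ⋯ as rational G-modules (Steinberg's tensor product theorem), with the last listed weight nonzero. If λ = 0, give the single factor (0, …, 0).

((14, 10, 9, 5, 7),)

In the fundamental-weight basis, λ has coordinates c = M·v (v = (-18, 43, 26, -178, -53)):
  c_1 = 0*-18 + 2*43 + 0*26 + 1*-178 + -2*-53 = 14
  c_2 = -2*-18 + 0*43 + -1*26 + 0*-178 + 0*-53 = 10
  c_3 = 0*-18 + -1*43 + 2*26 + 0*-178 + 0*-53 = 9
  c_4 = 2*-18 + 2*43 + -1*26 + 1*-178 + -3*-53 = 5
  c_5 = 3*-18 + -1*43 + 4*26 + 0*-178 + 0*-53 = 7
Writing each c_i in base p = 17:
  c_1 = 14 = 14·17^0
  c_2 = 10 = 10·17^0
  c_3 = 9 = 9·17^0
  c_4 = 5 = 5·17^0
  c_5 = 7 = 7·17^0
Factor λ_0 = (14, 10, 9, 5, 7)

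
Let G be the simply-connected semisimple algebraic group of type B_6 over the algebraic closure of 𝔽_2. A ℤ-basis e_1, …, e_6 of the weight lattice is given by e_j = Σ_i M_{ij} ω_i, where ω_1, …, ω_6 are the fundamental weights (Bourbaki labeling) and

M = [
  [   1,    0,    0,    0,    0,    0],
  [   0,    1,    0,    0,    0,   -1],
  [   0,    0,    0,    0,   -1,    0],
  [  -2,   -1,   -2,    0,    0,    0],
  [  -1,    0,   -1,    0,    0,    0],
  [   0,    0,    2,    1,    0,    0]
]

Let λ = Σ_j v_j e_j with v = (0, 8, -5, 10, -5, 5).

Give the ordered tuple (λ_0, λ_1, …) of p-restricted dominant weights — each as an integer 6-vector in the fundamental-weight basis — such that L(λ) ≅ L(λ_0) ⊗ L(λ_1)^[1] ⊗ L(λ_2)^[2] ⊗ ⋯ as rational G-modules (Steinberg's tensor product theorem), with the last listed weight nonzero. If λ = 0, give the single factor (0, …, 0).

Converting to the ω-basis (c_i = row i of M dotted with v = (0, 8, -5, 10, -5, 5)):
  c_1 = 1*0 + 0*8 + 0*-5 + 0*10 + 0*-5 + 0*5 = 0
  c_2 = 0*0 + 1*8 + 0*-5 + 0*10 + 0*-5 + -1*5 = 3
  c_3 = 0*0 + 0*8 + 0*-5 + 0*10 + -1*-5 + 0*5 = 5
  c_4 = -2*0 + -1*8 + -2*-5 + 0*10 + 0*-5 + 0*5 = 2
  c_5 = -1*0 + 0*8 + -1*-5 + 0*10 + 0*-5 + 0*5 = 5
  c_6 = 0*0 + 0*8 + 2*-5 + 1*10 + 0*-5 + 0*5 = 0
Expand coordinatewise in base 2:
  c_1 = 0
  c_2 = 3 = 1·2^0 + 1·2^1
  c_3 = 5 = 1·2^0 + 0·2^1 + 1·2^2
  c_4 = 2 = 0·2^0 + 1·2^1
  c_5 = 5 = 1·2^0 + 0·2^1 + 1·2^2
  c_6 = 0
p-restricted factor λ_0 = (0, 1, 1, 0, 1, 0)
p-restricted factor λ_1 = (0, 1, 0, 1, 0, 0)
p-restricted factor λ_2 = (0, 0, 1, 0, 1, 0)

((0, 1, 1, 0, 1, 0), (0, 1, 0, 1, 0, 0), (0, 0, 1, 0, 1, 0))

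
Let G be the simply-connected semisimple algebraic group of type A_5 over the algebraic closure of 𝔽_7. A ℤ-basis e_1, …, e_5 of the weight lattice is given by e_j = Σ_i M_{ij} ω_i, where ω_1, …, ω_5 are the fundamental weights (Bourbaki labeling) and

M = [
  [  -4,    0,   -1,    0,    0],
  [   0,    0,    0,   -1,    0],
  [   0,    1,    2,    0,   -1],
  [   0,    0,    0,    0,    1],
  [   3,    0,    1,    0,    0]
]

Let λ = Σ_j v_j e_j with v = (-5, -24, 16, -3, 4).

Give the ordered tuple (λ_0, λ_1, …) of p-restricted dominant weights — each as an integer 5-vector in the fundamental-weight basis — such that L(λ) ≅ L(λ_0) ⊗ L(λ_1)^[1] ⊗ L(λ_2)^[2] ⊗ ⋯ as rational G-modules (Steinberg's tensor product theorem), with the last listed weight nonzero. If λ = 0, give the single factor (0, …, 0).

Compute c_i = Σ_j M_{ij} v_j with v = (-5, -24, 16, -3, 4):
  c_1 = (-4)·(-5) + (0)·(-24) + (-1)·(16) + (0)·(-3) + 0·4 = 4
  c_2 = (0)·(-5) + (0)·(-24) + 0·16 + (-1)·(-3) + 0·4 = 3
  c_3 = (0)·(-5) + (1)·(-24) + 2·16 + (0)·(-3) + (-1)·(4) = 4
  c_4 = (0)·(-5) + (0)·(-24) + 0·16 + (0)·(-3) + 1·4 = 4
  c_5 = (3)·(-5) + (0)·(-24) + 1·16 + (0)·(-3) + 0·4 = 1
Writing each c_i in base p = 7:
  c_1 = 4 = 4·7^0
  c_2 = 3 = 3·7^0
  c_3 = 4 = 4·7^0
  c_4 = 4 = 4·7^0
  c_5 = 1 = 1·7^0
p-restricted factor λ_0 = (4, 3, 4, 4, 1)

((4, 3, 4, 4, 1),)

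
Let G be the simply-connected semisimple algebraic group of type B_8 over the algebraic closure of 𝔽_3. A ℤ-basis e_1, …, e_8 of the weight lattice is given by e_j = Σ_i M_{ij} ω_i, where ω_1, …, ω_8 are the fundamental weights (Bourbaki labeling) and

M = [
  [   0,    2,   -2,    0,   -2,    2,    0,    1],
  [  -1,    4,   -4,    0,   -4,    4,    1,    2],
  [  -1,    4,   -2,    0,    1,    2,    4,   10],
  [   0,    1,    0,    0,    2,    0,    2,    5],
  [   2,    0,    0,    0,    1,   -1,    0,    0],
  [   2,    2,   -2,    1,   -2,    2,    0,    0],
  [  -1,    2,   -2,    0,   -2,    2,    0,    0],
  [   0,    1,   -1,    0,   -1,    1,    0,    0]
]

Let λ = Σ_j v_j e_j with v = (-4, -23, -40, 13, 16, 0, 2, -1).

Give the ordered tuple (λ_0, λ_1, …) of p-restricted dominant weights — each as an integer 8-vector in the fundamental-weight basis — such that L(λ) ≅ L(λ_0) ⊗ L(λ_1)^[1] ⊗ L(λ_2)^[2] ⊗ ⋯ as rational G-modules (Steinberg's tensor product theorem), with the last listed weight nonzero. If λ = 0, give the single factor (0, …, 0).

Compute c_i = Σ_j M_{ij} v_j with v = (-4, -23, -40, 13, 16, 0, 2, -1):
  c_1 = (0)·(-4) + (2)·(-23) + (-2)·(-40) + 0·13 + (-2)·(16) + 2·0 + 0·2 + (1)·(-1) = 1
  c_2 = (-1)·(-4) + (4)·(-23) + (-4)·(-40) + 0·13 + (-4)·(16) + 4·0 + 1·2 + (2)·(-1) = 8
  c_3 = (-1)·(-4) + (4)·(-23) + (-2)·(-40) + 0·13 + 1·16 + 2·0 + 4·2 + (10)·(-1) = 6
  c_4 = (0)·(-4) + (1)·(-23) + (0)·(-40) + 0·13 + 2·16 + 0·0 + 2·2 + (5)·(-1) = 8
  c_5 = (2)·(-4) + (0)·(-23) + (0)·(-40) + 0·13 + 1·16 + (-1)·(0) + 0·2 + (0)·(-1) = 8
  c_6 = (2)·(-4) + (2)·(-23) + (-2)·(-40) + 1·13 + (-2)·(16) + 2·0 + 0·2 + (0)·(-1) = 7
  c_7 = (-1)·(-4) + (2)·(-23) + (-2)·(-40) + 0·13 + (-2)·(16) + 2·0 + 0·2 + (0)·(-1) = 6
  c_8 = (0)·(-4) + (1)·(-23) + (-1)·(-40) + 0·13 + (-1)·(16) + 1·0 + 0·2 + (0)·(-1) = 1
Base-3 expansion of each c_i:
  c_1 = 1 = 1·3^0
  c_2 = 8 = 2·3^0 + 2·3^1
  c_3 = 6 = 0·3^0 + 2·3^1
  c_4 = 8 = 2·3^0 + 2·3^1
  c_5 = 8 = 2·3^0 + 2·3^1
  c_6 = 7 = 1·3^0 + 2·3^1
  c_7 = 6 = 0·3^0 + 2·3^1
  c_8 = 1 = 1·3^0
Factor λ_0 = (1, 2, 0, 2, 2, 1, 0, 1)
Factor λ_1 = (0, 2, 2, 2, 2, 2, 2, 0)

((1, 2, 0, 2, 2, 1, 0, 1), (0, 2, 2, 2, 2, 2, 2, 0))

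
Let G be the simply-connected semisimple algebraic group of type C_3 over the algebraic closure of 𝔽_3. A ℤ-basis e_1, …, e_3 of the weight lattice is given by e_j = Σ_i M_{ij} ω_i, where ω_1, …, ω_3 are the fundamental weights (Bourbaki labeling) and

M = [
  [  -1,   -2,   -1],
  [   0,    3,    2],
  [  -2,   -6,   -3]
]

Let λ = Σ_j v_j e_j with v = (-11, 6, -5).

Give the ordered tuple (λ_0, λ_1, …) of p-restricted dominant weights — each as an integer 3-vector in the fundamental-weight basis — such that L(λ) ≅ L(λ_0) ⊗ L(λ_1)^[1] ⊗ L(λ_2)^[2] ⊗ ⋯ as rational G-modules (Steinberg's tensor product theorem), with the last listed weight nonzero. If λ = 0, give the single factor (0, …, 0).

((1, 2, 1), (1, 2, 0))

Converting to the ω-basis (c_i = row i of M dotted with v = (-11, 6, -5)):
  c_1 = (-1)·(-11) + (-2)·(6) + (-1)·(-5) = 4
  c_2 = (0)·(-11) + (3)·(6) + (2)·(-5) = 8
  c_3 = (-2)·(-11) + (-6)·(6) + (-3)·(-5) = 1
Writing each c_i in base p = 3:
  c_1 = 4 = 1·3^0 + 1·3^1
  c_2 = 8 = 2·3^0 + 2·3^1
  c_3 = 1 = 1·3^0
λ_0 = (1, 2, 1)
λ_1 = (1, 2, 0)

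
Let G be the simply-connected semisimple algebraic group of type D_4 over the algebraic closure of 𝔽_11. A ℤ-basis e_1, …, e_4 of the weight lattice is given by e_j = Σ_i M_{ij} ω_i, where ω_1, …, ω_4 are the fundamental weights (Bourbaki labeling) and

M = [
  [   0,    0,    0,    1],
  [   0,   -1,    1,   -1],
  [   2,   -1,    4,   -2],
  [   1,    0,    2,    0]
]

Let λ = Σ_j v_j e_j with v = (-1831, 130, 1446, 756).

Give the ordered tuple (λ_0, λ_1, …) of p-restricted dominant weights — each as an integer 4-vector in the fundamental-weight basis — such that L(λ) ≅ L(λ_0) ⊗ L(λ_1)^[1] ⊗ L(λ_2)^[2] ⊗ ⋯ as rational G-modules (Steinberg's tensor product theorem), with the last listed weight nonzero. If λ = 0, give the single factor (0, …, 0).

((8, 10, 7, 5), (2, 6, 10, 8), (6, 4, 3, 8))

Compute c_i = Σ_j M_{ij} v_j with v = (-1831, 130, 1446, 756):
  c_1 = (0)·(-1831) + (0)·(130) + (0)·(1446) + (1)·(756) = 756
  c_2 = (0)·(-1831) + (-1)·(130) + (1)·(1446) + (-1)·(756) = 560
  c_3 = (2)·(-1831) + (-1)·(130) + (4)·(1446) + (-2)·(756) = 480
  c_4 = (1)·(-1831) + (0)·(130) + (2)·(1446) + (0)·(756) = 1061
Base-11 expansion of each c_i:
  c_1 = 756 = 8·11^0 + 2·11^1 + 6·11^2
  c_2 = 560 = 10·11^0 + 6·11^1 + 4·11^2
  c_3 = 480 = 7·11^0 + 10·11^1 + 3·11^2
  c_4 = 1061 = 5·11^0 + 8·11^1 + 8·11^2
Factor λ_0 = (8, 10, 7, 5)
Factor λ_1 = (2, 6, 10, 8)
Factor λ_2 = (6, 4, 3, 8)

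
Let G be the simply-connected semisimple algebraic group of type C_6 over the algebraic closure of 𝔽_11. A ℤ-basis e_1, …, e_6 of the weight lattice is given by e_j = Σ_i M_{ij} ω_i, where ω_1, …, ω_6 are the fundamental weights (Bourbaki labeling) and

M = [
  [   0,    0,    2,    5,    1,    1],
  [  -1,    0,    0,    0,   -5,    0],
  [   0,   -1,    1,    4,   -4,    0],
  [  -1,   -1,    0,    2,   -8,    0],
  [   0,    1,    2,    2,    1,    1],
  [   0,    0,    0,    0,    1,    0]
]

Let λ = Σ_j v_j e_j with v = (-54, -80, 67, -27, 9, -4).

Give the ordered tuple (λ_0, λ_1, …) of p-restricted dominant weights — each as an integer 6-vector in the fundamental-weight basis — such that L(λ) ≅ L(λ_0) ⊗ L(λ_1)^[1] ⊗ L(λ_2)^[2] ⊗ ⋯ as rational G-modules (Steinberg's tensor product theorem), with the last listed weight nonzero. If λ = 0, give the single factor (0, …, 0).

((4, 9, 3, 8, 5, 9),)

Change of basis e → ω: c = M·v where v = (-54, -80, 67, -27, 9, -4):
  c_1 = (0)·(-54) + (0)·(-80) + 2·67 + (5)·(-27) + 1·9 + (1)·(-4) = 4
  c_2 = (-1)·(-54) + (0)·(-80) + 0·67 + (0)·(-27) + (-5)·(9) + (0)·(-4) = 9
  c_3 = (0)·(-54) + (-1)·(-80) + 1·67 + (4)·(-27) + (-4)·(9) + (0)·(-4) = 3
  c_4 = (-1)·(-54) + (-1)·(-80) + 0·67 + (2)·(-27) + (-8)·(9) + (0)·(-4) = 8
  c_5 = (0)·(-54) + (1)·(-80) + 2·67 + (2)·(-27) + 1·9 + (1)·(-4) = 5
  c_6 = (0)·(-54) + (0)·(-80) + 0·67 + (0)·(-27) + 1·9 + (0)·(-4) = 9
Base-11 expansion of each c_i:
  c_1 = 4 = 4·11^0
  c_2 = 9 = 9·11^0
  c_3 = 3 = 3·11^0
  c_4 = 8 = 8·11^0
  c_5 = 5 = 5·11^0
  c_6 = 9 = 9·11^0
Factor λ_0 = (4, 9, 3, 8, 5, 9)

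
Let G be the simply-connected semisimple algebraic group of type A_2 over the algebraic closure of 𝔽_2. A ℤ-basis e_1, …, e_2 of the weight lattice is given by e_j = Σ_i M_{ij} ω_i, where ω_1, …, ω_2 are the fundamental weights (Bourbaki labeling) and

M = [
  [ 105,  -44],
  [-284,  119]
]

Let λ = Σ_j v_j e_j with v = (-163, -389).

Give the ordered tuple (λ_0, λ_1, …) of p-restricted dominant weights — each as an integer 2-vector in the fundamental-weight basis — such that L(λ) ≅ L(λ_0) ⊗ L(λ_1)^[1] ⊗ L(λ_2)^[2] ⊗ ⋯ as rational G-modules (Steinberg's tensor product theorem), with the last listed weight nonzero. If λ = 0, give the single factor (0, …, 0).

Change of basis e → ω: c = M·v where v = (-163, -389):
  c_1 = (105)·(-163) + (-44)·(-389) = 1
  c_2 = (-284)·(-163) + (119)·(-389) = 1
Writing each c_i in base p = 2:
  c_1 = 1 = 1·2^0
  c_2 = 1 = 1·2^0
p-restricted factor λ_0 = (1, 1)

((1, 1),)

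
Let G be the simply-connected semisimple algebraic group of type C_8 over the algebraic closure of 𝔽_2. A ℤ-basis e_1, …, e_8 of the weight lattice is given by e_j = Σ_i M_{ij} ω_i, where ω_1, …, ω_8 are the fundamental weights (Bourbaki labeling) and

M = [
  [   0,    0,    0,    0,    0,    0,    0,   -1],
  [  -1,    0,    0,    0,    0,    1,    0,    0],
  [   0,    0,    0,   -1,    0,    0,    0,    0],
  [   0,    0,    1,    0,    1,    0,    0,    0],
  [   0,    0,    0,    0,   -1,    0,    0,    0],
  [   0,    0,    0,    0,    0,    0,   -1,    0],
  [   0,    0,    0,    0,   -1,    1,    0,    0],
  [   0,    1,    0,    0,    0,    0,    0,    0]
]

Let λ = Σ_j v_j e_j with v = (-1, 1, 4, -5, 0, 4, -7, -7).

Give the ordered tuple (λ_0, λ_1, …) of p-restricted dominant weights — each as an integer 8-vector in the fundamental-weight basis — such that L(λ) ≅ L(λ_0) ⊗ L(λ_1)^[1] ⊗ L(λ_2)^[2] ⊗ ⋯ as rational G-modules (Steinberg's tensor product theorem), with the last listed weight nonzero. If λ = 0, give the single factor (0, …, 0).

In the fundamental-weight basis, λ has coordinates c = M·v (v = (-1, 1, 4, -5, 0, 4, -7, -7)):
  c_1 = (0)·(-1) + 0·1 + 0·4 + (0)·(-5) + 0·0 + 0·4 + (0)·(-7) + (-1)·(-7) = 7
  c_2 = (-1)·(-1) + 0·1 + 0·4 + (0)·(-5) + 0·0 + 1·4 + (0)·(-7) + (0)·(-7) = 5
  c_3 = (0)·(-1) + 0·1 + 0·4 + (-1)·(-5) + 0·0 + 0·4 + (0)·(-7) + (0)·(-7) = 5
  c_4 = (0)·(-1) + 0·1 + 1·4 + (0)·(-5) + 1·0 + 0·4 + (0)·(-7) + (0)·(-7) = 4
  c_5 = (0)·(-1) + 0·1 + 0·4 + (0)·(-5) + (-1)·(0) + 0·4 + (0)·(-7) + (0)·(-7) = 0
  c_6 = (0)·(-1) + 0·1 + 0·4 + (0)·(-5) + 0·0 + 0·4 + (-1)·(-7) + (0)·(-7) = 7
  c_7 = (0)·(-1) + 0·1 + 0·4 + (0)·(-5) + (-1)·(0) + 1·4 + (0)·(-7) + (0)·(-7) = 4
  c_8 = (0)·(-1) + 1·1 + 0·4 + (0)·(-5) + 0·0 + 0·4 + (0)·(-7) + (0)·(-7) = 1
Base-2 expansion of each c_i:
  c_1 = 7 = 1·2^0 + 1·2^1 + 1·2^2
  c_2 = 5 = 1·2^0 + 0·2^1 + 1·2^2
  c_3 = 5 = 1·2^0 + 0·2^1 + 1·2^2
  c_4 = 4 = 0·2^0 + 0·2^1 + 1·2^2
  c_5 = 0
  c_6 = 7 = 1·2^0 + 1·2^1 + 1·2^2
  c_7 = 4 = 0·2^0 + 0·2^1 + 1·2^2
  c_8 = 1 = 1·2^0
p-restricted factor λ_0 = (1, 1, 1, 0, 0, 1, 0, 1)
p-restricted factor λ_1 = (1, 0, 0, 0, 0, 1, 0, 0)
p-restricted factor λ_2 = (1, 1, 1, 1, 0, 1, 1, 0)

((1, 1, 1, 0, 0, 1, 0, 1), (1, 0, 0, 0, 0, 1, 0, 0), (1, 1, 1, 1, 0, 1, 1, 0))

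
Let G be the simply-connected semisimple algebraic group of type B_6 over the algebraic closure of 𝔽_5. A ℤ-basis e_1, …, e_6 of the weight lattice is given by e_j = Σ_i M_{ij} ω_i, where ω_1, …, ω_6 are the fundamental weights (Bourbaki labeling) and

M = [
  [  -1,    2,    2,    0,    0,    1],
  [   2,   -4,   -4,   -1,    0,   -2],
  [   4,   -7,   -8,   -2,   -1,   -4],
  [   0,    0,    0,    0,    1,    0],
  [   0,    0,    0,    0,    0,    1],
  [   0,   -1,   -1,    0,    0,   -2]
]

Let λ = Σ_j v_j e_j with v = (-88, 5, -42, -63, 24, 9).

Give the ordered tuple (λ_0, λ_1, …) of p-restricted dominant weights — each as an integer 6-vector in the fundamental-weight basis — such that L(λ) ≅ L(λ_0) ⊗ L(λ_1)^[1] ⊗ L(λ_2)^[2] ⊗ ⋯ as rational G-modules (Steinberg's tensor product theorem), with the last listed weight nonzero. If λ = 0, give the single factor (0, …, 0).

((3, 2, 0, 4, 4, 4), (4, 3, 3, 4, 1, 3))

Converting to the ω-basis (c_i = row i of M dotted with v = (-88, 5, -42, -63, 24, 9)):
  c_1 = (-1)·(-88) + 2·5 + (2)·(-42) + (0)·(-63) + 0·24 + 1·9 = 23
  c_2 = (2)·(-88) + (-4)·(5) + (-4)·(-42) + (-1)·(-63) + 0·24 + (-2)·(9) = 17
  c_3 = (4)·(-88) + (-7)·(5) + (-8)·(-42) + (-2)·(-63) + (-1)·(24) + (-4)·(9) = 15
  c_4 = (0)·(-88) + 0·5 + (0)·(-42) + (0)·(-63) + 1·24 + 0·9 = 24
  c_5 = (0)·(-88) + 0·5 + (0)·(-42) + (0)·(-63) + 0·24 + 1·9 = 9
  c_6 = (0)·(-88) + (-1)·(5) + (-1)·(-42) + (0)·(-63) + 0·24 + (-2)·(9) = 19
Base-5 expansion of each c_i:
  c_1 = 23 = 3·5^0 + 4·5^1
  c_2 = 17 = 2·5^0 + 3·5^1
  c_3 = 15 = 0·5^0 + 3·5^1
  c_4 = 24 = 4·5^0 + 4·5^1
  c_5 = 9 = 4·5^0 + 1·5^1
  c_6 = 19 = 4·5^0 + 3·5^1
Factor λ_0 = (3, 2, 0, 4, 4, 4)
Factor λ_1 = (4, 3, 3, 4, 1, 3)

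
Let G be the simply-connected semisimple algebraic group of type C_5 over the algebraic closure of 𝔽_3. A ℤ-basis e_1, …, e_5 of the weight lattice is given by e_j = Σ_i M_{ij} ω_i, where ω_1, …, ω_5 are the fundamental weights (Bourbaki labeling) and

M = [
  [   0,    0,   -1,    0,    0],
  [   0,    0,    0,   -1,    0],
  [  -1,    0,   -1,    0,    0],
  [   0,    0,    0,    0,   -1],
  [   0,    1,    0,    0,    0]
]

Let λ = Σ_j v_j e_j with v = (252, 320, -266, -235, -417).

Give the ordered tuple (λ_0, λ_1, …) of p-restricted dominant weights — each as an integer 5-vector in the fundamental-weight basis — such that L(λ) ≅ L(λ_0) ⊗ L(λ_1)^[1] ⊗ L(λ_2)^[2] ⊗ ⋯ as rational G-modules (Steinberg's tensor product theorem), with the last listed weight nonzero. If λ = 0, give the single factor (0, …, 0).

((2, 1, 2, 0, 2), (1, 0, 1, 1, 1), (2, 2, 1, 1, 2), (0, 2, 0, 0, 2), (0, 2, 0, 2, 0), (1, 0, 0, 1, 1))

Compute c_i = Σ_j M_{ij} v_j with v = (252, 320, -266, -235, -417):
  c_1 = 0*252 + 0*320 + -1*-266 + 0*-235 + 0*-417 = 266
  c_2 = 0*252 + 0*320 + 0*-266 + -1*-235 + 0*-417 = 235
  c_3 = -1*252 + 0*320 + -1*-266 + 0*-235 + 0*-417 = 14
  c_4 = 0*252 + 0*320 + 0*-266 + 0*-235 + -1*-417 = 417
  c_5 = 0*252 + 1*320 + 0*-266 + 0*-235 + 0*-417 = 320
Base-3 expansion of each c_i:
  c_1 = 266 = 2·3^0 + 1·3^1 + 2·3^2 + 0·3^3 + 0·3^4 + 1·3^5
  c_2 = 235 = 1·3^0 + 0·3^1 + 2·3^2 + 2·3^3 + 2·3^4
  c_3 = 14 = 2·3^0 + 1·3^1 + 1·3^2
  c_4 = 417 = 0·3^0 + 1·3^1 + 1·3^2 + 0·3^3 + 2·3^4 + 1·3^5
  c_5 = 320 = 2·3^0 + 1·3^1 + 2·3^2 + 2·3^3 + 0·3^4 + 1·3^5
λ_0 = (2, 1, 2, 0, 2)
λ_1 = (1, 0, 1, 1, 1)
λ_2 = (2, 2, 1, 1, 2)
λ_3 = (0, 2, 0, 0, 2)
λ_4 = (0, 2, 0, 2, 0)
λ_5 = (1, 0, 0, 1, 1)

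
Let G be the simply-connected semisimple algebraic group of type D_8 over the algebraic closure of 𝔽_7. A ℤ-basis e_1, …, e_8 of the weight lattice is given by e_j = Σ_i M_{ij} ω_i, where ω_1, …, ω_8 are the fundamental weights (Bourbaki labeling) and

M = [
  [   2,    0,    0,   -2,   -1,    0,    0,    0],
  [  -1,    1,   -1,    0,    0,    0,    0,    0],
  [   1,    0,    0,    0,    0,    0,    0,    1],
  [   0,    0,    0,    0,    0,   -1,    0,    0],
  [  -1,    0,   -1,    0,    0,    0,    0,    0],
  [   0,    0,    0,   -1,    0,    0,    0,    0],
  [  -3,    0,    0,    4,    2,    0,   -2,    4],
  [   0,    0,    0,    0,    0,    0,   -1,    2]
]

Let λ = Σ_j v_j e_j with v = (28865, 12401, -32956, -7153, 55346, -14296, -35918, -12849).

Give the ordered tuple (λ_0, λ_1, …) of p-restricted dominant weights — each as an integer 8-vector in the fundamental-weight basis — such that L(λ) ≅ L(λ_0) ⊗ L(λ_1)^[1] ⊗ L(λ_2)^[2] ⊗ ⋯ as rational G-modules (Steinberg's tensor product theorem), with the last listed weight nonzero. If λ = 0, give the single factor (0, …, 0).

Converting to the ω-basis (c_i = row i of M dotted with v = (28865, 12401, -32956, -7153, 55346, -14296, -35918, -12849)):
  c_1 = (2)·(28865) + (0)·(12401) + (0)·(-32956) + (-2)·(-7153) + (-1)·(55346) + (0)·(-14296) + (0)·(-35918) + (0)·(-12849) = 16690
  c_2 = (-1)·(28865) + (1)·(12401) + (-1)·(-32956) + (0)·(-7153) + (0)·(55346) + (0)·(-14296) + (0)·(-35918) + (0)·(-12849) = 16492
  c_3 = (1)·(28865) + (0)·(12401) + (0)·(-32956) + (0)·(-7153) + (0)·(55346) + (0)·(-14296) + (0)·(-35918) + (1)·(-12849) = 16016
  c_4 = (0)·(28865) + (0)·(12401) + (0)·(-32956) + (0)·(-7153) + (0)·(55346) + (-1)·(-14296) + (0)·(-35918) + (0)·(-12849) = 14296
  c_5 = (-1)·(28865) + (0)·(12401) + (-1)·(-32956) + (0)·(-7153) + (0)·(55346) + (0)·(-14296) + (0)·(-35918) + (0)·(-12849) = 4091
  c_6 = (0)·(28865) + (0)·(12401) + (0)·(-32956) + (-1)·(-7153) + (0)·(55346) + (0)·(-14296) + (0)·(-35918) + (0)·(-12849) = 7153
  c_7 = (-3)·(28865) + (0)·(12401) + (0)·(-32956) + (4)·(-7153) + (2)·(55346) + (0)·(-14296) + (-2)·(-35918) + (4)·(-12849) = 15925
  c_8 = (0)·(28865) + (0)·(12401) + (0)·(-32956) + (0)·(-7153) + (0)·(55346) + (0)·(-14296) + (-1)·(-35918) + (2)·(-12849) = 10220
p = 7; digits c_i = Σ_j d_{ij}·7^j, 0 ≤ d_{ij} < 7:
  c_1 = 16690 = 2·7^0 + 4·7^1 + 4·7^2 + 6·7^3 + 6·7^4
  c_2 = 16492 = 0·7^0 + 4·7^1 + 0·7^2 + 6·7^3 + 6·7^4
  c_3 = 16016 = 0·7^0 + 6·7^1 + 4·7^2 + 4·7^3 + 6·7^4
  c_4 = 14296 = 2·7^0 + 5·7^1 + 4·7^2 + 6·7^3 + 5·7^4
  c_5 = 4091 = 3·7^0 + 3·7^1 + 6·7^2 + 4·7^3 + 1·7^4
  c_6 = 7153 = 6·7^0 + 6·7^1 + 5·7^2 + 6·7^3 + 2·7^4
  c_7 = 15925 = 0·7^0 + 0·7^1 + 3·7^2 + 4·7^3 + 6·7^4
  c_8 = 10220 = 0·7^0 + 4·7^1 + 5·7^2 + 1·7^3 + 4·7^4
λ_0 = (2, 0, 0, 2, 3, 6, 0, 0)
λ_1 = (4, 4, 6, 5, 3, 6, 0, 4)
λ_2 = (4, 0, 4, 4, 6, 5, 3, 5)
λ_3 = (6, 6, 4, 6, 4, 6, 4, 1)
λ_4 = (6, 6, 6, 5, 1, 2, 6, 4)

((2, 0, 0, 2, 3, 6, 0, 0), (4, 4, 6, 5, 3, 6, 0, 4), (4, 0, 4, 4, 6, 5, 3, 5), (6, 6, 4, 6, 4, 6, 4, 1), (6, 6, 6, 5, 1, 2, 6, 4))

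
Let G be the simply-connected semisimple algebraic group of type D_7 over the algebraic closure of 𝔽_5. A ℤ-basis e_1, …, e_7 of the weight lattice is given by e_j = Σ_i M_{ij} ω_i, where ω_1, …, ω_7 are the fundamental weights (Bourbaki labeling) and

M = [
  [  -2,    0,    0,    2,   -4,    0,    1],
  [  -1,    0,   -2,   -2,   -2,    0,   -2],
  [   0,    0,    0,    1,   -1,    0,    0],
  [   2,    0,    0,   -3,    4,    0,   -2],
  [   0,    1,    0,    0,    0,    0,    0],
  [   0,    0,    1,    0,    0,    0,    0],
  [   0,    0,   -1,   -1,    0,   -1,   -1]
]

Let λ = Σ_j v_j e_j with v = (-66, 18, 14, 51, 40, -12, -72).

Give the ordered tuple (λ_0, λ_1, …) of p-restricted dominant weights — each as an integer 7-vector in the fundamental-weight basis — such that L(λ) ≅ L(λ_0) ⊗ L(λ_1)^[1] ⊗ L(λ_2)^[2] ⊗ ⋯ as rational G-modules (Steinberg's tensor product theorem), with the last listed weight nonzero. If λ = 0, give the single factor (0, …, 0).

((2, 0, 1, 4, 3, 4, 4), (0, 0, 2, 3, 3, 2, 3))

Change of basis e → ω: c = M·v where v = (-66, 18, 14, 51, 40, -12, -72):
  c_1 = (-2)·(-66) + 0·18 + 0·14 + 2·51 + (-4)·(40) + (0)·(-12) + (1)·(-72) = 2
  c_2 = (-1)·(-66) + 0·18 + (-2)·(14) + (-2)·(51) + (-2)·(40) + (0)·(-12) + (-2)·(-72) = 0
  c_3 = (0)·(-66) + 0·18 + 0·14 + 1·51 + (-1)·(40) + (0)·(-12) + (0)·(-72) = 11
  c_4 = (2)·(-66) + 0·18 + 0·14 + (-3)·(51) + 4·40 + (0)·(-12) + (-2)·(-72) = 19
  c_5 = (0)·(-66) + 1·18 + 0·14 + 0·51 + 0·40 + (0)·(-12) + (0)·(-72) = 18
  c_6 = (0)·(-66) + 0·18 + 1·14 + 0·51 + 0·40 + (0)·(-12) + (0)·(-72) = 14
  c_7 = (0)·(-66) + 0·18 + (-1)·(14) + (-1)·(51) + 0·40 + (-1)·(-12) + (-1)·(-72) = 19
Base-5 expansion of each c_i:
  c_1 = 2 = 2·5^0
  c_2 = 0
  c_3 = 11 = 1·5^0 + 2·5^1
  c_4 = 19 = 4·5^0 + 3·5^1
  c_5 = 18 = 3·5^0 + 3·5^1
  c_6 = 14 = 4·5^0 + 2·5^1
  c_7 = 19 = 4·5^0 + 3·5^1
p-restricted factor λ_0 = (2, 0, 1, 4, 3, 4, 4)
p-restricted factor λ_1 = (0, 0, 2, 3, 3, 2, 3)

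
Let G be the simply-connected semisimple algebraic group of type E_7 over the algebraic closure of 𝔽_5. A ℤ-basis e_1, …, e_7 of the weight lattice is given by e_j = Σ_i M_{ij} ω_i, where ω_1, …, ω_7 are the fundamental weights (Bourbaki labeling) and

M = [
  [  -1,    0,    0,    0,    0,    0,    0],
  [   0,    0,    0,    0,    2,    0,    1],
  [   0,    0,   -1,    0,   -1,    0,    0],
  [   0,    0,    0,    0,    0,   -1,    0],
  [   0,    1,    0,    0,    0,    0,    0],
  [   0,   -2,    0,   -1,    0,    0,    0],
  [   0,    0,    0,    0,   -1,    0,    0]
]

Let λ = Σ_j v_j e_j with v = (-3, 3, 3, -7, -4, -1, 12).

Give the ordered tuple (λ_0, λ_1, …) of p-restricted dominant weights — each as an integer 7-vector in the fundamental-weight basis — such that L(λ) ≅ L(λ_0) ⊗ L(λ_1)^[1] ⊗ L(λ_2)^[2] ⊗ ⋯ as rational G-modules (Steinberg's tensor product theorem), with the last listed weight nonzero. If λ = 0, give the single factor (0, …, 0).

Converting to the ω-basis (c_i = row i of M dotted with v = (-3, 3, 3, -7, -4, -1, 12)):
  c_1 = (-1)·(-3) + (0)·(3) + (0)·(3) + (0)·(-7) + (0)·(-4) + (0)·(-1) + (0)·(12) = 3
  c_2 = (0)·(-3) + (0)·(3) + (0)·(3) + (0)·(-7) + (2)·(-4) + (0)·(-1) + (1)·(12) = 4
  c_3 = (0)·(-3) + (0)·(3) + (-1)·(3) + (0)·(-7) + (-1)·(-4) + (0)·(-1) + (0)·(12) = 1
  c_4 = (0)·(-3) + (0)·(3) + (0)·(3) + (0)·(-7) + (0)·(-4) + (-1)·(-1) + (0)·(12) = 1
  c_5 = (0)·(-3) + (1)·(3) + (0)·(3) + (0)·(-7) + (0)·(-4) + (0)·(-1) + (0)·(12) = 3
  c_6 = (0)·(-3) + (-2)·(3) + (0)·(3) + (-1)·(-7) + (0)·(-4) + (0)·(-1) + (0)·(12) = 1
  c_7 = (0)·(-3) + (0)·(3) + (0)·(3) + (0)·(-7) + (-1)·(-4) + (0)·(-1) + (0)·(12) = 4
Base-5 expansion of each c_i:
  c_1 = 3 = 3·5^0
  c_2 = 4 = 4·5^0
  c_3 = 1 = 1·5^0
  c_4 = 1 = 1·5^0
  c_5 = 3 = 3·5^0
  c_6 = 1 = 1·5^0
  c_7 = 4 = 4·5^0
λ_0 = (3, 4, 1, 1, 3, 1, 4)

((3, 4, 1, 1, 3, 1, 4),)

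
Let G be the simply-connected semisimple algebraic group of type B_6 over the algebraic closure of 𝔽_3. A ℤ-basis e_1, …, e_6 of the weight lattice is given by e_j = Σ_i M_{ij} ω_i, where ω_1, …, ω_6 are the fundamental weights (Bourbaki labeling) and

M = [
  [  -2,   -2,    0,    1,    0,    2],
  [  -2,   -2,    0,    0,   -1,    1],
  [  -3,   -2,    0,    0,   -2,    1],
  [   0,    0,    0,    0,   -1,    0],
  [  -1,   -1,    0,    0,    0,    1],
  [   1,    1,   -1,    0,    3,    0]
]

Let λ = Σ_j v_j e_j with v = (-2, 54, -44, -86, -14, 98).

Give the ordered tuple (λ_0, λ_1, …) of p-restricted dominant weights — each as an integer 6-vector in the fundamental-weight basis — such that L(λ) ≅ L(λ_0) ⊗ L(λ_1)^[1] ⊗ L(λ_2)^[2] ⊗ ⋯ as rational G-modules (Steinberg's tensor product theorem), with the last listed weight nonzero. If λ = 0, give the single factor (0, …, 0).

ω-coordinates c = M·v, v = (-2, 54, -44, -86, -14, 98):
  c_1 = (-2)·(-2) + (-2)·(54) + (0)·(-44) + (1)·(-86) + (0)·(-14) + 2·98 = 6
  c_2 = (-2)·(-2) + (-2)·(54) + (0)·(-44) + (0)·(-86) + (-1)·(-14) + 1·98 = 8
  c_3 = (-3)·(-2) + (-2)·(54) + (0)·(-44) + (0)·(-86) + (-2)·(-14) + 1·98 = 24
  c_4 = (0)·(-2) + 0·54 + (0)·(-44) + (0)·(-86) + (-1)·(-14) + 0·98 = 14
  c_5 = (-1)·(-2) + (-1)·(54) + (0)·(-44) + (0)·(-86) + (0)·(-14) + 1·98 = 46
  c_6 = (1)·(-2) + 1·54 + (-1)·(-44) + (0)·(-86) + (3)·(-14) + 0·98 = 54
p = 3; digits c_i = Σ_j d_{ij}·3^j, 0 ≤ d_{ij} < 3:
  c_1 = 6 = 0·3^0 + 2·3^1
  c_2 = 8 = 2·3^0 + 2·3^1
  c_3 = 24 = 0·3^0 + 2·3^1 + 2·3^2
  c_4 = 14 = 2·3^0 + 1·3^1 + 1·3^2
  c_5 = 46 = 1·3^0 + 0·3^1 + 2·3^2 + 1·3^3
  c_6 = 54 = 0·3^0 + 0·3^1 + 0·3^2 + 2·3^3
Factor λ_0 = (0, 2, 0, 2, 1, 0)
Factor λ_1 = (2, 2, 2, 1, 0, 0)
Factor λ_2 = (0, 0, 2, 1, 2, 0)
Factor λ_3 = (0, 0, 0, 0, 1, 2)

((0, 2, 0, 2, 1, 0), (2, 2, 2, 1, 0, 0), (0, 0, 2, 1, 2, 0), (0, 0, 0, 0, 1, 2))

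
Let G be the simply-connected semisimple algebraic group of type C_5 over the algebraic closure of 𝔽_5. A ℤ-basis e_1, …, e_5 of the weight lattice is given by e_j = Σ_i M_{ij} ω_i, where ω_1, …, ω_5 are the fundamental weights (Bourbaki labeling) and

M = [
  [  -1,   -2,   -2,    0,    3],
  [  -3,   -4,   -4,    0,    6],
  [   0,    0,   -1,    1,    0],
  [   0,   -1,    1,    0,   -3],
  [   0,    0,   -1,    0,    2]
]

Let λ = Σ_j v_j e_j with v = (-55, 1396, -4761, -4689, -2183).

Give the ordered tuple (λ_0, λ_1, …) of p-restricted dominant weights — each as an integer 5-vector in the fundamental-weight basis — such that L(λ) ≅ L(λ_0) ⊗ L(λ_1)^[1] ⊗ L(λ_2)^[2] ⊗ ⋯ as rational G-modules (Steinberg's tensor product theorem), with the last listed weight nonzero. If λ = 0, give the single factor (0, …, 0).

((1, 2, 2, 2, 0), (2, 0, 4, 3, 4), (4, 1, 2, 0, 0), (1, 4, 0, 3, 3))

Converting to the ω-basis (c_i = row i of M dotted with v = (-55, 1396, -4761, -4689, -2183)):
  c_1 = -1*-55 + -2*1396 + -2*-4761 + 0*-4689 + 3*-2183 = 236
  c_2 = -3*-55 + -4*1396 + -4*-4761 + 0*-4689 + 6*-2183 = 527
  c_3 = 0*-55 + 0*1396 + -1*-4761 + 1*-4689 + 0*-2183 = 72
  c_4 = 0*-55 + -1*1396 + 1*-4761 + 0*-4689 + -3*-2183 = 392
  c_5 = 0*-55 + 0*1396 + -1*-4761 + 0*-4689 + 2*-2183 = 395
p = 5; digits c_i = Σ_j d_{ij}·5^j, 0 ≤ d_{ij} < 5:
  c_1 = 236 = 1·5^0 + 2·5^1 + 4·5^2 + 1·5^3
  c_2 = 527 = 2·5^0 + 0·5^1 + 1·5^2 + 4·5^3
  c_3 = 72 = 2·5^0 + 4·5^1 + 2·5^2
  c_4 = 392 = 2·5^0 + 3·5^1 + 0·5^2 + 3·5^3
  c_5 = 395 = 0·5^0 + 4·5^1 + 0·5^2 + 3·5^3
p-restricted factor λ_0 = (1, 2, 2, 2, 0)
p-restricted factor λ_1 = (2, 0, 4, 3, 4)
p-restricted factor λ_2 = (4, 1, 2, 0, 0)
p-restricted factor λ_3 = (1, 4, 0, 3, 3)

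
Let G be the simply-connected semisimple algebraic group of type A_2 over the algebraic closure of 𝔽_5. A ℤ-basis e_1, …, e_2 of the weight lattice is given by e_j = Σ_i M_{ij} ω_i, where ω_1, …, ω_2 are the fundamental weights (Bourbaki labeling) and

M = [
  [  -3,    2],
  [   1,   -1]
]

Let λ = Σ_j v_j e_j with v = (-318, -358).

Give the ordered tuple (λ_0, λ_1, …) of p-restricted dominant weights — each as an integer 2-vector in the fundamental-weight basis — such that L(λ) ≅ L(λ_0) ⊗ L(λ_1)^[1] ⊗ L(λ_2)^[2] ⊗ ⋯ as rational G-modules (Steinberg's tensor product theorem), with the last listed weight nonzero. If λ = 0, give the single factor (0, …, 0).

((3, 0), (2, 3), (4, 1), (1, 0))

Converting to the ω-basis (c_i = row i of M dotted with v = (-318, -358)):
  c_1 = -3*-318 + 2*-358 = 238
  c_2 = 1*-318 + -1*-358 = 40
Base-5 expansion of each c_i:
  c_1 = 238 = 3·5^0 + 2·5^1 + 4·5^2 + 1·5^3
  c_2 = 40 = 0·5^0 + 3·5^1 + 1·5^2
p-restricted factor λ_0 = (3, 0)
p-restricted factor λ_1 = (2, 3)
p-restricted factor λ_2 = (4, 1)
p-restricted factor λ_3 = (1, 0)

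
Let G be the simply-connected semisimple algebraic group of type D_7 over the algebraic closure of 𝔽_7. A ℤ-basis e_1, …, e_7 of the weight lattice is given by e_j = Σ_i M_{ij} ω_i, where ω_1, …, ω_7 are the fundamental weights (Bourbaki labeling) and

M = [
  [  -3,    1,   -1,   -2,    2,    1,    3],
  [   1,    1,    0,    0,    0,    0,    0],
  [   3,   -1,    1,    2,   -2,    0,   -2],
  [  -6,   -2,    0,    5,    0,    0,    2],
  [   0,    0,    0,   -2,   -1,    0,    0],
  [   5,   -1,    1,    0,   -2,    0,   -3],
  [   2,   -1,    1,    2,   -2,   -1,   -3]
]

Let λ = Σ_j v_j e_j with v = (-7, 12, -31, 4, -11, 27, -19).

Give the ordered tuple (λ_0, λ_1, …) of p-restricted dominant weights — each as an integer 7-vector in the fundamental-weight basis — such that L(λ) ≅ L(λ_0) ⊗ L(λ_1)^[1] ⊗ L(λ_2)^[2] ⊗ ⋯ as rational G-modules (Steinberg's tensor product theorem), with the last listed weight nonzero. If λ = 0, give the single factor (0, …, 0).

ω-coordinates c = M·v, v = (-7, 12, -31, 4, -11, 27, -19):
  c_1 = (-3)·(-7) + (1)·(12) + (-1)·(-31) + (-2)·(4) + (2)·(-11) + (1)·(27) + (3)·(-19) = 4
  c_2 = (1)·(-7) + (1)·(12) + (0)·(-31) + (0)·(4) + (0)·(-11) + (0)·(27) + (0)·(-19) = 5
  c_3 = (3)·(-7) + (-1)·(12) + (1)·(-31) + (2)·(4) + (-2)·(-11) + (0)·(27) + (-2)·(-19) = 4
  c_4 = (-6)·(-7) + (-2)·(12) + (0)·(-31) + (5)·(4) + (0)·(-11) + (0)·(27) + (2)·(-19) = 0
  c_5 = (0)·(-7) + (0)·(12) + (0)·(-31) + (-2)·(4) + (-1)·(-11) + (0)·(27) + (0)·(-19) = 3
  c_6 = (5)·(-7) + (-1)·(12) + (1)·(-31) + (0)·(4) + (-2)·(-11) + (0)·(27) + (-3)·(-19) = 1
  c_7 = (2)·(-7) + (-1)·(12) + (1)·(-31) + (2)·(4) + (-2)·(-11) + (-1)·(27) + (-3)·(-19) = 3
Base-7 expansion of each c_i:
  c_1 = 4 = 4·7^0
  c_2 = 5 = 5·7^0
  c_3 = 4 = 4·7^0
  c_4 = 0
  c_5 = 3 = 3·7^0
  c_6 = 1 = 1·7^0
  c_7 = 3 = 3·7^0
p-restricted factor λ_0 = (4, 5, 4, 0, 3, 1, 3)

((4, 5, 4, 0, 3, 1, 3),)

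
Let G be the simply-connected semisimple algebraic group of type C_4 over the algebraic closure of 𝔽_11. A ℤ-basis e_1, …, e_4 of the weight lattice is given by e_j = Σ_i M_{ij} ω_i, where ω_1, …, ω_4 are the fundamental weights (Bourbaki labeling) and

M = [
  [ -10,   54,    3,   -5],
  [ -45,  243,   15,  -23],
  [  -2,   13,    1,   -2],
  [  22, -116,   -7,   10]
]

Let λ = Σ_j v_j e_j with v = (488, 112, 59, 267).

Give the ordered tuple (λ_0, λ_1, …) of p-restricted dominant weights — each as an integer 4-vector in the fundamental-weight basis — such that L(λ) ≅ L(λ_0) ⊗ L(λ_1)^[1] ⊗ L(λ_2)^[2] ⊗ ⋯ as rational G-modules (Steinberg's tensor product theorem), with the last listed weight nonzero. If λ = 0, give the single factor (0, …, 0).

ω-coordinates c = M·v, v = (488, 112, 59, 267):
  c_1 = (-10)·(488) + (54)·(112) + (3)·(59) + (-5)·(267) = 10
  c_2 = (-45)·(488) + (243)·(112) + (15)·(59) + (-23)·(267) = 0
  c_3 = (-2)·(488) + (13)·(112) + (1)·(59) + (-2)·(267) = 5
  c_4 = (22)·(488) + (-116)·(112) + (-7)·(59) + (10)·(267) = 1
Base-11 expansion of each c_i:
  c_1 = 10 = 10·11^0
  c_2 = 0
  c_3 = 5 = 5·11^0
  c_4 = 1 = 1·11^0
Factor λ_0 = (10, 0, 5, 1)

((10, 0, 5, 1),)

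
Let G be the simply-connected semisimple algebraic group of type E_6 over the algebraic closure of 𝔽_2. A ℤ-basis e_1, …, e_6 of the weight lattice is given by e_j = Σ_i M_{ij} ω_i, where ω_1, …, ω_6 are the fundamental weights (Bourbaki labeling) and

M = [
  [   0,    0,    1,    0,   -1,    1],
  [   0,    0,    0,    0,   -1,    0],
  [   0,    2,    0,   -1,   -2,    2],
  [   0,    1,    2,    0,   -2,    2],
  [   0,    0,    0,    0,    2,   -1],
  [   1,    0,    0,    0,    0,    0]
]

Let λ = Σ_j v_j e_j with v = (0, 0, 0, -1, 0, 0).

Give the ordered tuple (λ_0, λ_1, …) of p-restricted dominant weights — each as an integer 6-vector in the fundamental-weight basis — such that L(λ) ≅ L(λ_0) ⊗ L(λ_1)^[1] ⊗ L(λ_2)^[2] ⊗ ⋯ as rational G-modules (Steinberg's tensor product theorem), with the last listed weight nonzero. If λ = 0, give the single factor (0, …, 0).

ω-coordinates c = M·v, v = (0, 0, 0, -1, 0, 0):
  c_1 = (0)·(0) + (0)·(0) + (1)·(0) + (0)·(-1) + (-1)·(0) + (1)·(0) = 0
  c_2 = (0)·(0) + (0)·(0) + (0)·(0) + (0)·(-1) + (-1)·(0) + (0)·(0) = 0
  c_3 = (0)·(0) + (2)·(0) + (0)·(0) + (-1)·(-1) + (-2)·(0) + (2)·(0) = 1
  c_4 = (0)·(0) + (1)·(0) + (2)·(0) + (0)·(-1) + (-2)·(0) + (2)·(0) = 0
  c_5 = (0)·(0) + (0)·(0) + (0)·(0) + (0)·(-1) + (2)·(0) + (-1)·(0) = 0
  c_6 = (1)·(0) + (0)·(0) + (0)·(0) + (0)·(-1) + (0)·(0) + (0)·(0) = 0
Base-2 expansion of each c_i:
  c_1 = 0
  c_2 = 0
  c_3 = 1 = 1·2^0
  c_4 = 0
  c_5 = 0
  c_6 = 0
p-restricted factor λ_0 = (0, 0, 1, 0, 0, 0)

((0, 0, 1, 0, 0, 0),)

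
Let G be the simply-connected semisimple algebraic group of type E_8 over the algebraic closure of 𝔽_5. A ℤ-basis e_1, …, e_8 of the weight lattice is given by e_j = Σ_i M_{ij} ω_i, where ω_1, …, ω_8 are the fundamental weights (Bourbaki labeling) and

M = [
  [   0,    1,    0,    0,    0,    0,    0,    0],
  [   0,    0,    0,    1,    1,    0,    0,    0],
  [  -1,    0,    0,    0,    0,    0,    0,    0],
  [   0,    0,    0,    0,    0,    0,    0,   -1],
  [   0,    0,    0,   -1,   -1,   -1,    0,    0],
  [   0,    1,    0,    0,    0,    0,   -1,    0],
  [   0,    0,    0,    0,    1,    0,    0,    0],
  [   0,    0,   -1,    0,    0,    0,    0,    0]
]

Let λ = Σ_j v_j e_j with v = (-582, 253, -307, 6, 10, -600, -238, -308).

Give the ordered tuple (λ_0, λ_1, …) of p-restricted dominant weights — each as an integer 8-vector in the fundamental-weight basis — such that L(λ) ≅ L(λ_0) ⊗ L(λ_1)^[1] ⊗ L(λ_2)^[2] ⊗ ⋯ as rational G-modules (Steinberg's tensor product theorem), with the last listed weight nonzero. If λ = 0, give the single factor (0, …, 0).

((3, 1, 2, 3, 4, 1, 0, 2), (0, 3, 1, 1, 1, 3, 2, 1), (0, 0, 3, 2, 3, 4, 0, 2), (2, 0, 4, 2, 4, 3, 0, 2))

ω-coordinates c = M·v, v = (-582, 253, -307, 6, 10, -600, -238, -308):
  c_1 = (0)·(-582) + (1)·(253) + (0)·(-307) + (0)·(6) + (0)·(10) + (0)·(-600) + (0)·(-238) + (0)·(-308) = 253
  c_2 = (0)·(-582) + (0)·(253) + (0)·(-307) + (1)·(6) + (1)·(10) + (0)·(-600) + (0)·(-238) + (0)·(-308) = 16
  c_3 = (-1)·(-582) + (0)·(253) + (0)·(-307) + (0)·(6) + (0)·(10) + (0)·(-600) + (0)·(-238) + (0)·(-308) = 582
  c_4 = (0)·(-582) + (0)·(253) + (0)·(-307) + (0)·(6) + (0)·(10) + (0)·(-600) + (0)·(-238) + (-1)·(-308) = 308
  c_5 = (0)·(-582) + (0)·(253) + (0)·(-307) + (-1)·(6) + (-1)·(10) + (-1)·(-600) + (0)·(-238) + (0)·(-308) = 584
  c_6 = (0)·(-582) + (1)·(253) + (0)·(-307) + (0)·(6) + (0)·(10) + (0)·(-600) + (-1)·(-238) + (0)·(-308) = 491
  c_7 = (0)·(-582) + (0)·(253) + (0)·(-307) + (0)·(6) + (1)·(10) + (0)·(-600) + (0)·(-238) + (0)·(-308) = 10
  c_8 = (0)·(-582) + (0)·(253) + (-1)·(-307) + (0)·(6) + (0)·(10) + (0)·(-600) + (0)·(-238) + (0)·(-308) = 307
p = 5; digits c_i = Σ_j d_{ij}·5^j, 0 ≤ d_{ij} < 5:
  c_1 = 253 = 3·5^0 + 0·5^1 + 0·5^2 + 2·5^3
  c_2 = 16 = 1·5^0 + 3·5^1
  c_3 = 582 = 2·5^0 + 1·5^1 + 3·5^2 + 4·5^3
  c_4 = 308 = 3·5^0 + 1·5^1 + 2·5^2 + 2·5^3
  c_5 = 584 = 4·5^0 + 1·5^1 + 3·5^2 + 4·5^3
  c_6 = 491 = 1·5^0 + 3·5^1 + 4·5^2 + 3·5^3
  c_7 = 10 = 0·5^0 + 2·5^1
  c_8 = 307 = 2·5^0 + 1·5^1 + 2·5^2 + 2·5^3
p-restricted factor λ_0 = (3, 1, 2, 3, 4, 1, 0, 2)
p-restricted factor λ_1 = (0, 3, 1, 1, 1, 3, 2, 1)
p-restricted factor λ_2 = (0, 0, 3, 2, 3, 4, 0, 2)
p-restricted factor λ_3 = (2, 0, 4, 2, 4, 3, 0, 2)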